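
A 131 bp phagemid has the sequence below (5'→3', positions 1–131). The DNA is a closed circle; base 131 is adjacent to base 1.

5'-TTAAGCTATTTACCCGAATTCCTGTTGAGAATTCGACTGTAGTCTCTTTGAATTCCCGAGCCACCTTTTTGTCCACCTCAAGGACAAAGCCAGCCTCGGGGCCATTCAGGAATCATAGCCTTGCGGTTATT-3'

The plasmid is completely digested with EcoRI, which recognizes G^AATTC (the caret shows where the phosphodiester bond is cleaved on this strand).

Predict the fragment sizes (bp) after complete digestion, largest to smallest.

EcoRI sites (GAATTC) start at positions 16, 29, 50.
EcoRI cuts after the first base of each site, so after positions 16, 29, 50.
Circular molecule, 3 cuts → 3 fragments:
  17–29 → 13 bp
  30–50 → 21 bp
  51–131 then 1–16 → 81 + 16 = 97 bp
Sorted largest to smallest: 97, 21, 13 bp.

97, 21, 13 bp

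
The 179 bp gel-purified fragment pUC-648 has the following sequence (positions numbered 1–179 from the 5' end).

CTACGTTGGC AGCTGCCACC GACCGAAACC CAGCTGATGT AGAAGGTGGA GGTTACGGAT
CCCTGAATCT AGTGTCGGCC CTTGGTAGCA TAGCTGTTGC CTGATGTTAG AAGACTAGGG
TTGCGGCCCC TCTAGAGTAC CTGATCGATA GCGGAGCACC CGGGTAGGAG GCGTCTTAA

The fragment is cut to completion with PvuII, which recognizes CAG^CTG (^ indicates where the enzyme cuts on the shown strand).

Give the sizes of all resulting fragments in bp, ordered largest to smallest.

PvuII sites (CAGCTG) start at positions 10, 31.
PvuII cuts after base 3 of each site, so after positions 12, 33.
Linear molecule, 2 cuts → 3 fragments:
  1–12 → 12 bp
  13–33 → 21 bp
  34–179 → 146 bp
Sorted largest to smallest: 146, 21, 12 bp.

146, 21, 12 bp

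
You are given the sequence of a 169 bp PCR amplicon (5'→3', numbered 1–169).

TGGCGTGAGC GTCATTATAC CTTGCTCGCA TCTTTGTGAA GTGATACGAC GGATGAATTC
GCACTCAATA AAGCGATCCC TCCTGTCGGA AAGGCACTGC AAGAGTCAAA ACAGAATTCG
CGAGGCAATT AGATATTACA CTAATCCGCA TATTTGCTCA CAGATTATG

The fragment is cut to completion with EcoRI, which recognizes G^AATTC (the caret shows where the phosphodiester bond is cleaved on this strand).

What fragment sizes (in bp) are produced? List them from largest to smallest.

EcoRI sites (GAATTC) start at positions 55, 114.
EcoRI cuts after the first base of each site, so after positions 55, 114.
Linear molecule, 2 cuts → 3 fragments:
  1–55 → 55 bp
  56–114 → 59 bp
  115–169 → 55 bp
Sorted largest to smallest: 59, 55, 55 bp.

59, 55, 55 bp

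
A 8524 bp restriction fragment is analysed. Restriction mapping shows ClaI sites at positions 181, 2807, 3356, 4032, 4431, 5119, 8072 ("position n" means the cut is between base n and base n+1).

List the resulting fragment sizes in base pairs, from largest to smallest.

2953, 2626, 688, 676, 549, 452, 399, 181 bp

Linear molecule, 7 cuts → 8 fragments:
  181 − 0 = 181 bp
  2807 − 181 = 2626 bp
  3356 − 2807 = 549 bp
  4032 − 3356 = 676 bp
  4431 − 4032 = 399 bp
  5119 − 4431 = 688 bp
  8072 − 5119 = 2953 bp
  8524 − 8072 = 452 bp
Sorted largest to smallest: 2953, 2626, 688, 676, 549, 452, 399, 181 bp.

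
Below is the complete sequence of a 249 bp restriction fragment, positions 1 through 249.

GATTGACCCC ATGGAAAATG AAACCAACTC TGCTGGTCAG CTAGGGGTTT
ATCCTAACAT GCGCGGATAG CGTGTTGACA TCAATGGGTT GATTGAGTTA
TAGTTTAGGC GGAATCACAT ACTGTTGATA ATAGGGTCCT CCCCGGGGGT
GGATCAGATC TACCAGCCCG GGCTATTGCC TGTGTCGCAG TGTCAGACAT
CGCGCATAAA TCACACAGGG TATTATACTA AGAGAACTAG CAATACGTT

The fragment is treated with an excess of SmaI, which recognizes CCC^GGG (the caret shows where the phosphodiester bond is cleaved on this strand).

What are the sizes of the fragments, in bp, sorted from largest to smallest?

SmaI sites (CCCGGG) start at positions 142, 167.
SmaI cuts after base 3 of each site, so after positions 144, 169.
Linear molecule, 2 cuts → 3 fragments:
  1–144 → 144 bp
  145–169 → 25 bp
  170–249 → 80 bp
Sorted largest to smallest: 144, 80, 25 bp.

144, 80, 25 bp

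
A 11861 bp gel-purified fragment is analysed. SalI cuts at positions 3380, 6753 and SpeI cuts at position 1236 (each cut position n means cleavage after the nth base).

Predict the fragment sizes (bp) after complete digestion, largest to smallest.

5108, 3373, 2144, 1236 bp

Combined cut positions (sorted): 1236, 3380, 6753.
Linear molecule, 3 cuts → 4 fragments:
  1236 − 0 = 1236 bp
  3380 − 1236 = 2144 bp
  6753 − 3380 = 3373 bp
  11861 − 6753 = 5108 bp
Sorted largest to smallest: 5108, 3373, 2144, 1236 bp.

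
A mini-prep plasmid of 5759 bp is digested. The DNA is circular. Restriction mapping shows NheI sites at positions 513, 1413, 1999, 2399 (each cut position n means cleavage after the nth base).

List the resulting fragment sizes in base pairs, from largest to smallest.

Circular molecule, 4 cuts → 4 fragments:
  1413 − 513 = 900 bp
  1999 − 1413 = 586 bp
  2399 − 1999 = 400 bp
  wrap: 5759 − 2399 + 513 = 3873 bp
Sorted largest to smallest: 3873, 900, 586, 400 bp.

3873, 900, 586, 400 bp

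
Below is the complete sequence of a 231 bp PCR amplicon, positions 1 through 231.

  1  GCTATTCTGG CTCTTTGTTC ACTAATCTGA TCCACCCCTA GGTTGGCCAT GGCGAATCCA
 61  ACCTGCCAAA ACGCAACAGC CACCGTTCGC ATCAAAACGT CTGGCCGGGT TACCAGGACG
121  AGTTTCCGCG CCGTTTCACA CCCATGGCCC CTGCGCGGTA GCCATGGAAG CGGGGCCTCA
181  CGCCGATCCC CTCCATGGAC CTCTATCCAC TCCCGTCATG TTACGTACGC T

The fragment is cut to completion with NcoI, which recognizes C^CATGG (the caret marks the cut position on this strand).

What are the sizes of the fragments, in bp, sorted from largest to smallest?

NcoI sites (CCATGG) start at positions 47, 142, 162, 193.
NcoI cuts after the first base of each site, so after positions 47, 142, 162, 193.
Linear molecule, 4 cuts → 5 fragments:
  1–47 → 47 bp
  48–142 → 95 bp
  143–162 → 20 bp
  163–193 → 31 bp
  194–231 → 38 bp
Sorted largest to smallest: 95, 47, 38, 31, 20 bp.

95, 47, 38, 31, 20 bp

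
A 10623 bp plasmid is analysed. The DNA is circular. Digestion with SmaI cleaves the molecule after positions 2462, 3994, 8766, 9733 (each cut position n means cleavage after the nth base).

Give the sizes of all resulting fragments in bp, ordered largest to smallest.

4772, 3352, 1532, 967 bp

Circular molecule, 4 cuts → 4 fragments:
  3994 − 2462 = 1532 bp
  8766 − 3994 = 4772 bp
  9733 − 8766 = 967 bp
  wrap: 10623 − 9733 + 2462 = 3352 bp
Sorted largest to smallest: 4772, 3352, 1532, 967 bp.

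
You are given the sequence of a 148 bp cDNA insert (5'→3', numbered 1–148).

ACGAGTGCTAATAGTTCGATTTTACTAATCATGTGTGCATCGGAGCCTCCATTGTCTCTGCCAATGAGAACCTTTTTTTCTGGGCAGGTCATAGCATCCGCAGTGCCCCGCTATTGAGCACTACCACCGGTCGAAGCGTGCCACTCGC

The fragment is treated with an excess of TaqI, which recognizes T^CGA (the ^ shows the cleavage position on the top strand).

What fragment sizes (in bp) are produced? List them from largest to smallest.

TaqI sites (TCGA) start at positions 16, 131.
TaqI cuts after the first base of each site, so after positions 16, 131.
Linear molecule, 2 cuts → 3 fragments:
  1–16 → 16 bp
  17–131 → 115 bp
  132–148 → 17 bp
Sorted largest to smallest: 115, 17, 16 bp.

115, 17, 16 bp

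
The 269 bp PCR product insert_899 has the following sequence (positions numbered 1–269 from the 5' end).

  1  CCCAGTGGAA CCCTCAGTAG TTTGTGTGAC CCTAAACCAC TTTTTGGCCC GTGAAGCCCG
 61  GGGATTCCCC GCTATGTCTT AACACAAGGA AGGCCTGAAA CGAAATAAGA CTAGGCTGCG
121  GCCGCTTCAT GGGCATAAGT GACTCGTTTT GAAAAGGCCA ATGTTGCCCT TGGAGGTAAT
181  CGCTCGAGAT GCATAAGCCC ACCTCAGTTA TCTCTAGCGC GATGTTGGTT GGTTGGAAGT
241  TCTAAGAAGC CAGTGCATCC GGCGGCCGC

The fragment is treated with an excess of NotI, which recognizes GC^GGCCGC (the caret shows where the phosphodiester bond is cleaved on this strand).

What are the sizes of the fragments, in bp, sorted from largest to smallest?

144, 119, 6 bp

NotI sites (GCGGCCGC) start at positions 118, 262.
NotI cuts after base 2 of each site, so after positions 119, 263.
Linear molecule, 2 cuts → 3 fragments:
  1–119 → 119 bp
  120–263 → 144 bp
  264–269 → 6 bp
Sorted largest to smallest: 144, 119, 6 bp.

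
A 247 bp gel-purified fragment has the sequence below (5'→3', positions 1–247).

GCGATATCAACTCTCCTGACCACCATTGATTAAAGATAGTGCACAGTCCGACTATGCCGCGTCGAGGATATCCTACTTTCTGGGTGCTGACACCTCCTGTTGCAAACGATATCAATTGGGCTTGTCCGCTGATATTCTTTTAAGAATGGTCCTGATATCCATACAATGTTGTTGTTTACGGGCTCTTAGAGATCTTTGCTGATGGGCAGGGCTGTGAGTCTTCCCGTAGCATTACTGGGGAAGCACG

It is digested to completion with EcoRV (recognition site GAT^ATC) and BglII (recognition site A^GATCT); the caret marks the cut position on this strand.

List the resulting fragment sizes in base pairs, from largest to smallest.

EcoRV sites (GATATC) start at positions 3, 67, 108, 154.
EcoRV cuts after base 3 of each site, so after positions 5, 69, 110, 156.
The BglII site (AGATCT) starts at position 190.
BglII cuts after the first base of each site, so after position 190.
Combined cut positions: 5, 69, 110, 156, 190.
Linear molecule, 5 cuts → 6 fragments:
  1–5 → 5 bp
  6–69 → 64 bp
  70–110 → 41 bp
  111–156 → 46 bp
  157–190 → 34 bp
  191–247 → 57 bp
Sorted largest to smallest: 64, 57, 46, 41, 34, 5 bp.

64, 57, 46, 41, 34, 5 bp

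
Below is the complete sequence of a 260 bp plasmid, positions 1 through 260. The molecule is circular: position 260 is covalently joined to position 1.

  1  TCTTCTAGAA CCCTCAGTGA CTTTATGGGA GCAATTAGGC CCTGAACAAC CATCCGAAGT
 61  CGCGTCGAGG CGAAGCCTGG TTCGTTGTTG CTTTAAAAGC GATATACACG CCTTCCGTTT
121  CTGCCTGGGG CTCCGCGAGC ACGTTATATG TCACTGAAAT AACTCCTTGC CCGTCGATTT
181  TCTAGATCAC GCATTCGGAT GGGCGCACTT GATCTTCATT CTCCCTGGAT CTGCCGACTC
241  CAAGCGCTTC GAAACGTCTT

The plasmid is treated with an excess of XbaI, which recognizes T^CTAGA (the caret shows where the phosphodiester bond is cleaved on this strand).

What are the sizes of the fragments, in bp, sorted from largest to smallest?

177, 83 bp

XbaI sites (TCTAGA) start at positions 4, 181.
XbaI cuts after the first base of each site, so after positions 4, 181.
Circular molecule, 2 cuts → 2 fragments:
  5–181 → 177 bp
  182–260 then 1–4 → 79 + 4 = 83 bp
Sorted largest to smallest: 177, 83 bp.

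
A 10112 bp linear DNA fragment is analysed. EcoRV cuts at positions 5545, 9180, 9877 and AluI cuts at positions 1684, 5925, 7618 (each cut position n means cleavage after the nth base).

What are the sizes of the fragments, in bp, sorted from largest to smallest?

Combined cut positions (sorted): 1684, 5545, 5925, 7618, 9180, 9877.
Linear molecule, 6 cuts → 7 fragments:
  1684 − 0 = 1684 bp
  5545 − 1684 = 3861 bp
  5925 − 5545 = 380 bp
  7618 − 5925 = 1693 bp
  9180 − 7618 = 1562 bp
  9877 − 9180 = 697 bp
  10112 − 9877 = 235 bp
Sorted largest to smallest: 3861, 1693, 1684, 1562, 697, 380, 235 bp.

3861, 1693, 1684, 1562, 697, 380, 235 bp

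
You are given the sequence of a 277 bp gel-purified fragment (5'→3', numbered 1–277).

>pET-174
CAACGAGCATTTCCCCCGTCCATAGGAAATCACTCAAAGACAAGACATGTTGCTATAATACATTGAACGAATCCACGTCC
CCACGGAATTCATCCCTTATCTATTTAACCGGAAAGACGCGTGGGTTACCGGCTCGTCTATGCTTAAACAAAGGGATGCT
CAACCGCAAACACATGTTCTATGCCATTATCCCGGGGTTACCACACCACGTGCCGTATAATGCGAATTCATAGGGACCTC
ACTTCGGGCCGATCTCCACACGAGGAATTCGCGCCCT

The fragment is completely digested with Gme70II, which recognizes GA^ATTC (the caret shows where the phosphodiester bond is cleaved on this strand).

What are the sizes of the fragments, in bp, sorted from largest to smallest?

Gme70II sites (GAATTC) start at positions 86, 224, 265.
Gme70II cuts after base 2 of each site, so after positions 87, 225, 266.
Linear molecule, 3 cuts → 4 fragments:
  1–87 → 87 bp
  88–225 → 138 bp
  226–266 → 41 bp
  267–277 → 11 bp
Sorted largest to smallest: 138, 87, 41, 11 bp.

138, 87, 41, 11 bp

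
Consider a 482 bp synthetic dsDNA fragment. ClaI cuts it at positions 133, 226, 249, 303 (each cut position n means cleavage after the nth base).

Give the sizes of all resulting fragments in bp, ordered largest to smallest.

Linear molecule, 4 cuts → 5 fragments:
  133 − 0 = 133 bp
  226 − 133 = 93 bp
  249 − 226 = 23 bp
  303 − 249 = 54 bp
  482 − 303 = 179 bp
Sorted largest to smallest: 179, 133, 93, 54, 23 bp.

179, 133, 93, 54, 23 bp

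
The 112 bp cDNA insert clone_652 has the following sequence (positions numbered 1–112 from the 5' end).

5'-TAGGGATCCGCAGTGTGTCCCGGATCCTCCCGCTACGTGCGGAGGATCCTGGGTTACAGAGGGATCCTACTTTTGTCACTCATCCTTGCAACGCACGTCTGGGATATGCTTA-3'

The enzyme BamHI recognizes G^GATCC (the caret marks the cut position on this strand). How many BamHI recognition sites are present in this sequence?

4

GGATCC occurs starting at positions 4, 22, 44, 62.
BamHI cuts at 4 sites.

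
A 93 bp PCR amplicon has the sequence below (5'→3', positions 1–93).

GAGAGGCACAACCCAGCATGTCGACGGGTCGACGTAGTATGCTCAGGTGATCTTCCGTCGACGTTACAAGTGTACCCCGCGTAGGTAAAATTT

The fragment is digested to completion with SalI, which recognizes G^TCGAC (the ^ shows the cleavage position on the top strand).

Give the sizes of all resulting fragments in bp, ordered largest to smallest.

36, 29, 20, 8 bp

SalI sites (GTCGAC) start at positions 20, 28, 57.
SalI cuts after the first base of each site, so after positions 20, 28, 57.
Linear molecule, 3 cuts → 4 fragments:
  1–20 → 20 bp
  21–28 → 8 bp
  29–57 → 29 bp
  58–93 → 36 bp
Sorted largest to smallest: 36, 29, 20, 8 bp.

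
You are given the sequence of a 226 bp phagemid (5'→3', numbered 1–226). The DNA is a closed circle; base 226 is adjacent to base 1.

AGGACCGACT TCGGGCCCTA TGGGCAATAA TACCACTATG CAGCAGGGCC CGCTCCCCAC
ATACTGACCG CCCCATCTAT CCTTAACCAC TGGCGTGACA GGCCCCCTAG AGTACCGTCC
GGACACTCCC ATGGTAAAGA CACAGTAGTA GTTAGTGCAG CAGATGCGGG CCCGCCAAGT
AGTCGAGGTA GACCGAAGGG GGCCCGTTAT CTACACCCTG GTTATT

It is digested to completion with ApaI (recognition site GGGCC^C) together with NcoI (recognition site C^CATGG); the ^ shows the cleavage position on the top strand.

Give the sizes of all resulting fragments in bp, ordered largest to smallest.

79, 43, 39, 33, 32 bp

ApaI sites (GGGCCC) start at positions 13, 46, 168, 200.
ApaI cuts after base 5 of each site (before the last base), so after positions 17, 50, 172, 204.
The NcoI site (CCATGG) starts at position 129.
NcoI cuts after the first base of each site, so after position 129.
Combined cut positions: 17, 50, 129, 172, 204.
Circular molecule, 5 cuts → 5 fragments:
  18–50 → 33 bp
  51–129 → 79 bp
  130–172 → 43 bp
  173–204 → 32 bp
  205–226 then 1–17 → 22 + 17 = 39 bp
Sorted largest to smallest: 79, 43, 39, 33, 32 bp.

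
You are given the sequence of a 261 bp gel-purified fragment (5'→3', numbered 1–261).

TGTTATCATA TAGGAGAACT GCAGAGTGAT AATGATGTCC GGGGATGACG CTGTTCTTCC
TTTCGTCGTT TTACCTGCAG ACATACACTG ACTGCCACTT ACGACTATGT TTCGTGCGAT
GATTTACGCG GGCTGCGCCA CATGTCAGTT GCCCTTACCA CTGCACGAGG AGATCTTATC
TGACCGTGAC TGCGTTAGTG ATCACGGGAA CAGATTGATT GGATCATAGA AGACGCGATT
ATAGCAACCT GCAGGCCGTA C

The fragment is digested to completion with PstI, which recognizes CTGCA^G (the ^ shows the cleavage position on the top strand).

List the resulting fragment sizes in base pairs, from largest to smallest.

PstI sites (CTGCAG) start at positions 19, 75, 249.
PstI cuts after base 5 of each site (before the last base), so after positions 23, 79, 253.
Linear molecule, 3 cuts → 4 fragments:
  1–23 → 23 bp
  24–79 → 56 bp
  80–253 → 174 bp
  254–261 → 8 bp
Sorted largest to smallest: 174, 56, 23, 8 bp.

174, 56, 23, 8 bp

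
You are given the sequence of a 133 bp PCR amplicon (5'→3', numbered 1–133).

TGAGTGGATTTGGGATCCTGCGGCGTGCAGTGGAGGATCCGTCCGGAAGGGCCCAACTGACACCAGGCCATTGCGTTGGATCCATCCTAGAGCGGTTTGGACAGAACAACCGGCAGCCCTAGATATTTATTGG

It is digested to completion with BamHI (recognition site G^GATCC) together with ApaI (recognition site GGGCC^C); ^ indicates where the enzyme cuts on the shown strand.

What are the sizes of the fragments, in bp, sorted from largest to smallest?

BamHI sites (GGATCC) start at positions 13, 35, 78.
BamHI cuts after the first base of each site, so after positions 13, 35, 78.
The ApaI site (GGGCCC) starts at position 49.
ApaI cuts after base 5 of each site (before the last base), so after position 53.
Combined cut positions: 13, 35, 53, 78.
Linear molecule, 4 cuts → 5 fragments:
  1–13 → 13 bp
  14–35 → 22 bp
  36–53 → 18 bp
  54–78 → 25 bp
  79–133 → 55 bp
Sorted largest to smallest: 55, 25, 22, 18, 13 bp.

55, 25, 22, 18, 13 bp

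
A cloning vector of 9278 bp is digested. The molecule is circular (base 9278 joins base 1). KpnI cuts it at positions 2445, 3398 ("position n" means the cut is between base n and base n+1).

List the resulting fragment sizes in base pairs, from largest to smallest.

8325, 953 bp

Circular molecule, 2 cuts → 2 fragments:
  3398 − 2445 = 953 bp
  wrap: 9278 − 3398 + 2445 = 8325 bp
Sorted largest to smallest: 8325, 953 bp.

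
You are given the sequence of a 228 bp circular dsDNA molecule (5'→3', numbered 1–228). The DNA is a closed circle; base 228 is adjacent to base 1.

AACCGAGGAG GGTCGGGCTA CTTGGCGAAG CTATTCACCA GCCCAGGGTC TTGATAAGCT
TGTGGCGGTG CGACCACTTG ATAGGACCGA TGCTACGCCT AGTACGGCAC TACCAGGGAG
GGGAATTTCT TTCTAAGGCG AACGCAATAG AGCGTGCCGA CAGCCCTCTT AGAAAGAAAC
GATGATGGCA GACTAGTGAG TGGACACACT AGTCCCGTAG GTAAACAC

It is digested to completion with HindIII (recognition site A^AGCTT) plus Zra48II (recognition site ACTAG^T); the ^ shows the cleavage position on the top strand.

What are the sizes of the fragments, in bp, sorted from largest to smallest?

140, 72, 16 bp

The HindIII site (AAGCTT) starts at position 56.
HindIII cuts after the first base of each site, so after position 56.
Zra48II sites (ACTAGT) start at positions 192, 208.
Zra48II cuts after base 5 of each site (before the last base), so after positions 196, 212.
Combined cut positions: 56, 196, 212.
Circular molecule, 3 cuts → 3 fragments:
  57–196 → 140 bp
  197–212 → 16 bp
  213–228 then 1–56 → 16 + 56 = 72 bp
Sorted largest to smallest: 140, 72, 16 bp.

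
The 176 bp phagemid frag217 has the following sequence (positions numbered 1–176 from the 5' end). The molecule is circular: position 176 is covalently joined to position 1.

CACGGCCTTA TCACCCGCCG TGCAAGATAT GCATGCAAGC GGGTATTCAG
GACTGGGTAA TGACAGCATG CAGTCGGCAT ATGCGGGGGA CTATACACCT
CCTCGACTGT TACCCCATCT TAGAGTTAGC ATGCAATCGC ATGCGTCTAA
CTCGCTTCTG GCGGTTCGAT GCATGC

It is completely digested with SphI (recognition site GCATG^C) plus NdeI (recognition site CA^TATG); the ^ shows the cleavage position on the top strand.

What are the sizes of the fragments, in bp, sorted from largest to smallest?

54, 36, 35, 32, 10, 9 bp

SphI sites (GCATGC) start at positions 31, 66, 129, 139, 171.
SphI cuts after base 5 of each site (before the last base), so after positions 35, 70, 133, 143, 175.
The NdeI site (CATATG) starts at position 78.
NdeI cuts after base 2 of each site, so after position 79.
Combined cut positions: 35, 70, 79, 133, 143, 175.
Circular molecule, 6 cuts → 6 fragments:
  36–70 → 35 bp
  71–79 → 9 bp
  80–133 → 54 bp
  134–143 → 10 bp
  144–175 → 32 bp
  176–176 then 1–35 → 1 + 35 = 36 bp
Sorted largest to smallest: 54, 36, 35, 32, 10, 9 bp.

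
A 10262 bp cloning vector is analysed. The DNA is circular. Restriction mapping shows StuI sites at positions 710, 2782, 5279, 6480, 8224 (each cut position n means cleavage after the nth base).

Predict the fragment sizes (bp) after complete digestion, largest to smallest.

2748, 2497, 2072, 1744, 1201 bp

Circular molecule, 5 cuts → 5 fragments:
  2782 − 710 = 2072 bp
  5279 − 2782 = 2497 bp
  6480 − 5279 = 1201 bp
  8224 − 6480 = 1744 bp
  wrap: 10262 − 8224 + 710 = 2748 bp
Sorted largest to smallest: 2748, 2497, 2072, 1744, 1201 bp.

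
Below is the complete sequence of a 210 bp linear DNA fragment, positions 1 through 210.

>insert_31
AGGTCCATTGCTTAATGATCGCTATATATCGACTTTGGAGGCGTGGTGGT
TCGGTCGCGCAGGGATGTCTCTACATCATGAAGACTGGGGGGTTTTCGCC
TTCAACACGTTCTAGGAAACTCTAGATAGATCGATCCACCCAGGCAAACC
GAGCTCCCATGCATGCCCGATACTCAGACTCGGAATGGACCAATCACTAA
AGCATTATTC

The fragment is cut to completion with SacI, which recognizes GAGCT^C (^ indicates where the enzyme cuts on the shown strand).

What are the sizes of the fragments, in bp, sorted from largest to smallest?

The SacI site (GAGCTC) starts at position 151.
SacI cuts after base 5 of each site (before the last base), so after position 155.
Linear molecule, 1 cut → 2 fragments:
  1–155 → 155 bp
  156–210 → 55 bp
Sorted largest to smallest: 155, 55 bp.

155, 55 bp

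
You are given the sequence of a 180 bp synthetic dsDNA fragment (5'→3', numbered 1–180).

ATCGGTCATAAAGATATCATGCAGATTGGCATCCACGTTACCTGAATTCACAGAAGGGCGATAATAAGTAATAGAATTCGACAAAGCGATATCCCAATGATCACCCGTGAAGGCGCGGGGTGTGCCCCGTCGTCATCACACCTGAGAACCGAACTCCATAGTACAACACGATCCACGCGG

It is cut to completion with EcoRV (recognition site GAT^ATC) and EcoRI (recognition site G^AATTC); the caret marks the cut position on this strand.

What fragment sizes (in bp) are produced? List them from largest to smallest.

90, 30, 29, 16, 15 bp

EcoRV sites (GATATC) start at positions 13, 88.
EcoRV cuts after base 3 of each site, so after positions 15, 90.
EcoRI sites (GAATTC) start at positions 44, 74.
EcoRI cuts after the first base of each site, so after positions 44, 74.
Combined cut positions: 15, 44, 74, 90.
Linear molecule, 4 cuts → 5 fragments:
  1–15 → 15 bp
  16–44 → 29 bp
  45–74 → 30 bp
  75–90 → 16 bp
  91–180 → 90 bp
Sorted largest to smallest: 90, 30, 29, 16, 15 bp.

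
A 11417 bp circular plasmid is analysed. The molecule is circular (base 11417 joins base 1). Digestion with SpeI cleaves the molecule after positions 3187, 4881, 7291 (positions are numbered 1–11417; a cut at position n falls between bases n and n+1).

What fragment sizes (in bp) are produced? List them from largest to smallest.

7313, 2410, 1694 bp

Circular molecule, 3 cuts → 3 fragments:
  4881 − 3187 = 1694 bp
  7291 − 4881 = 2410 bp
  wrap: 11417 − 7291 + 3187 = 7313 bp
Sorted largest to smallest: 7313, 2410, 1694 bp.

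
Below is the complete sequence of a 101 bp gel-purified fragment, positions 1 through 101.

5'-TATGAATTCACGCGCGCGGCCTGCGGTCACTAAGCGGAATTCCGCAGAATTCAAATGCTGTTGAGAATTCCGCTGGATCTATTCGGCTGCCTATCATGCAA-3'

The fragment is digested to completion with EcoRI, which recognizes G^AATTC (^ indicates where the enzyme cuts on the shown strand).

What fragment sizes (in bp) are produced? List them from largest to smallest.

EcoRI sites (GAATTC) start at positions 4, 37, 47, 65.
EcoRI cuts after the first base of each site, so after positions 4, 37, 47, 65.
Linear molecule, 4 cuts → 5 fragments:
  1–4 → 4 bp
  5–37 → 33 bp
  38–47 → 10 bp
  48–65 → 18 bp
  66–101 → 36 bp
Sorted largest to smallest: 36, 33, 18, 10, 4 bp.

36, 33, 18, 10, 4 bp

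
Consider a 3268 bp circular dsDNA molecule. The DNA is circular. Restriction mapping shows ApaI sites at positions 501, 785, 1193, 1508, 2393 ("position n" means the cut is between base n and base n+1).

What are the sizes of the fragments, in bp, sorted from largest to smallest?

Circular molecule, 5 cuts → 5 fragments:
  785 − 501 = 284 bp
  1193 − 785 = 408 bp
  1508 − 1193 = 315 bp
  2393 − 1508 = 885 bp
  wrap: 3268 − 2393 + 501 = 1376 bp
Sorted largest to smallest: 1376, 885, 408, 315, 284 bp.

1376, 885, 408, 315, 284 bp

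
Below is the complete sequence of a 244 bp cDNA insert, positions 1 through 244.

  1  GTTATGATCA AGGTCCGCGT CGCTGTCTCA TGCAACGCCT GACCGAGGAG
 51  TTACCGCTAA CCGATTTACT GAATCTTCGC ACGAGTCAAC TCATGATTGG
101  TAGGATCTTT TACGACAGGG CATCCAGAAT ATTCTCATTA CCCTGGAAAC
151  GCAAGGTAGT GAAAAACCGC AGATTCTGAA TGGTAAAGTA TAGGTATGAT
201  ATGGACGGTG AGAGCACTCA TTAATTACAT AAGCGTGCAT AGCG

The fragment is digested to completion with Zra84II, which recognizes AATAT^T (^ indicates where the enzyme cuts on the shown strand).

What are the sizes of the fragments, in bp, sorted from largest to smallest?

The Zra84II site (AATATT) starts at position 128.
Zra84II cuts after base 5 of each site (before the last base), so after position 132.
Linear molecule, 1 cut → 2 fragments:
  1–132 → 132 bp
  133–244 → 112 bp
Sorted largest to smallest: 132, 112 bp.

132, 112 bp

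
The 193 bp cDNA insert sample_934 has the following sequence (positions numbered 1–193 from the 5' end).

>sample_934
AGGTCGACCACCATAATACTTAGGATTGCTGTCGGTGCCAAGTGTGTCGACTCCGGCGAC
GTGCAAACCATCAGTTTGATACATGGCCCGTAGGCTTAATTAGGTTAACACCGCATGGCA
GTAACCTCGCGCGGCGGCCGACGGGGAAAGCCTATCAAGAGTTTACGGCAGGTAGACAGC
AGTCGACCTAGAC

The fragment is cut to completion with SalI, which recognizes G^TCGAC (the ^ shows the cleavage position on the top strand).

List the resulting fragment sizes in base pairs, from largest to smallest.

136, 43, 11, 3 bp

SalI sites (GTCGAC) start at positions 3, 46, 182.
SalI cuts after the first base of each site, so after positions 3, 46, 182.
Linear molecule, 3 cuts → 4 fragments:
  1–3 → 3 bp
  4–46 → 43 bp
  47–182 → 136 bp
  183–193 → 11 bp
Sorted largest to smallest: 136, 43, 11, 3 bp.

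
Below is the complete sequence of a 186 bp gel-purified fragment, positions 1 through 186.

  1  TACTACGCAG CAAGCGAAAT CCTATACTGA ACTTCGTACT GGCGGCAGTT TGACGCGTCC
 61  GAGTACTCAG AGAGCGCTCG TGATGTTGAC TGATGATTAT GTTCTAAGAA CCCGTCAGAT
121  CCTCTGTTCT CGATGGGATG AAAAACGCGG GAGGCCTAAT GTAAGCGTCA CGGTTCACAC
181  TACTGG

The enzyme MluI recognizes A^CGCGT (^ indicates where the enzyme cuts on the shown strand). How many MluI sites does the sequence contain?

1

ACGCGT occurs starting at position 53.
MluI cuts at 1 site.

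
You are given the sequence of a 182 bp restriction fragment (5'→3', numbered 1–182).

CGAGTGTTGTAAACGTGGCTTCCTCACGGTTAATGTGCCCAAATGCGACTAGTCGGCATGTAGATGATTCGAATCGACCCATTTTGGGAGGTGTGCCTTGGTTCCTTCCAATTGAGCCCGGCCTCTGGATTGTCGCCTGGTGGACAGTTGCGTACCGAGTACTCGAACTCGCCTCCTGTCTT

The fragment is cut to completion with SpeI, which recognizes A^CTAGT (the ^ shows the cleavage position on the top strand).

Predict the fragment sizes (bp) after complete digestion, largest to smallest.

134, 48 bp

The SpeI site (ACTAGT) starts at position 48.
SpeI cuts after the first base of each site, so after position 48.
Linear molecule, 1 cut → 2 fragments:
  1–48 → 48 bp
  49–182 → 134 bp
Sorted largest to smallest: 134, 48 bp.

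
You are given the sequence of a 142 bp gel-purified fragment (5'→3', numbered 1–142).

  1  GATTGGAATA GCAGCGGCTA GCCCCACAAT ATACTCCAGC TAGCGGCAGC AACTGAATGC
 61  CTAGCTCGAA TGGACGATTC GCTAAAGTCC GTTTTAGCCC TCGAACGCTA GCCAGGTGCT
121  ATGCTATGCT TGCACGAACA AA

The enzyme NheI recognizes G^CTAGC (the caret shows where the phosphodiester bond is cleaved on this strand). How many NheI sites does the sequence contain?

GCTAGC occurs starting at positions 17, 39, 107.
NheI cuts at 3 sites.

3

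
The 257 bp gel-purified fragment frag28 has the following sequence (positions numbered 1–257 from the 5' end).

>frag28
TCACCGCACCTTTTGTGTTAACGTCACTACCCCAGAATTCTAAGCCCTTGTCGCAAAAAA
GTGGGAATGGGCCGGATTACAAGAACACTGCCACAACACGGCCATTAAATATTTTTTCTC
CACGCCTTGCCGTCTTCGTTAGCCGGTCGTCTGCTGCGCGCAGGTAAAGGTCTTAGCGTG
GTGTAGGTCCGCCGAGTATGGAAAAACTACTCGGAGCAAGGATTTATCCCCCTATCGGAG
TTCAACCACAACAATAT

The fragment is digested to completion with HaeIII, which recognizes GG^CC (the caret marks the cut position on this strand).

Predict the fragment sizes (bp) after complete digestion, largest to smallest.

156, 71, 30 bp

HaeIII sites (GGCC) start at positions 70, 100.
HaeIII cuts after base 2 of each site, so after positions 71, 101.
Linear molecule, 2 cuts → 3 fragments:
  1–71 → 71 bp
  72–101 → 30 bp
  102–257 → 156 bp
Sorted largest to smallest: 156, 71, 30 bp.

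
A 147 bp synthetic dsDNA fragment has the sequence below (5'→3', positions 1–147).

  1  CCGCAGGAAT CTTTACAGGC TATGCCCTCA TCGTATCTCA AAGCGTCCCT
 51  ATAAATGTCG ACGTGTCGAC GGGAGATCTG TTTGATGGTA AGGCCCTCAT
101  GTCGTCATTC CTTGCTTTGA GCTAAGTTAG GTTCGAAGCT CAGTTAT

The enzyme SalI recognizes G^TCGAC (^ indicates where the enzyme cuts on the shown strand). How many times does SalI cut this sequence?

GTCGAC occurs starting at positions 57, 65.
SalI cuts at 2 sites.

2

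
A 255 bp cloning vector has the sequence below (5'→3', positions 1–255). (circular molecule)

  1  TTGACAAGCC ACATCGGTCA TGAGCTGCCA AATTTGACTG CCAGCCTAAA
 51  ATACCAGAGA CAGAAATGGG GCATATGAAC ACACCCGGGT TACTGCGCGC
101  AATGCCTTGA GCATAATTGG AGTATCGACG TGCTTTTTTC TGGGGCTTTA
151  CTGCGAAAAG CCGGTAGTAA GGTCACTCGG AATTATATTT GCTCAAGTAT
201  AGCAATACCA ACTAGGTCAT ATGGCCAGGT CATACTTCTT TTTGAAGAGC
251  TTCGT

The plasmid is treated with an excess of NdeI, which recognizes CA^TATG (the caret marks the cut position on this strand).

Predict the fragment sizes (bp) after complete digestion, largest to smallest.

NdeI sites (CATATG) start at positions 72, 218.
NdeI cuts after base 2 of each site, so after positions 73, 219.
Circular molecule, 2 cuts → 2 fragments:
  74–219 → 146 bp
  220–255 then 1–73 → 36 + 73 = 109 bp
Sorted largest to smallest: 146, 109 bp.

146, 109 bp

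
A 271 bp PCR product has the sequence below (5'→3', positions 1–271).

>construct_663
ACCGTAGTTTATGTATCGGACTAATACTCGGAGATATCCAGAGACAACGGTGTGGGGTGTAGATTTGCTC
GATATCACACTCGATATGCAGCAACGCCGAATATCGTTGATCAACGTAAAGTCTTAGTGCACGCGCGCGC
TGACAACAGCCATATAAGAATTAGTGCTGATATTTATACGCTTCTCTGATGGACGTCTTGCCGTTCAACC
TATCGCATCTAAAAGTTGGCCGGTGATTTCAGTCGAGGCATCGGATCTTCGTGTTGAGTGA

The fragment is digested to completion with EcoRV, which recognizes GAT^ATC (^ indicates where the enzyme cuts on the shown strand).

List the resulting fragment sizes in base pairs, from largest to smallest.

198, 38, 35 bp

EcoRV sites (GATATC) start at positions 33, 71.
EcoRV cuts after base 3 of each site, so after positions 35, 73.
Linear molecule, 2 cuts → 3 fragments:
  1–35 → 35 bp
  36–73 → 38 bp
  74–271 → 198 bp
Sorted largest to smallest: 198, 38, 35 bp.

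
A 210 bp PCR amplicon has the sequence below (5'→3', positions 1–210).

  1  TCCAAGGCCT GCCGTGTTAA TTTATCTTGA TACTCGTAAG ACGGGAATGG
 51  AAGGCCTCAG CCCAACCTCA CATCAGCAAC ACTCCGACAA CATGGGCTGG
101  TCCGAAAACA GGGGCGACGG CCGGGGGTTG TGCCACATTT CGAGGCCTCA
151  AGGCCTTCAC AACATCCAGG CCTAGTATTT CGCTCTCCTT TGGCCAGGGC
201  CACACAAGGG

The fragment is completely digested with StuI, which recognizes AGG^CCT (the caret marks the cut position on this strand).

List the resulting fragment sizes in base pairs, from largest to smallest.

91, 47, 40, 17, 8, 7 bp

StuI sites (AGGCCT) start at positions 5, 52, 143, 151, 168.
StuI cuts after base 3 of each site, so after positions 7, 54, 145, 153, 170.
Linear molecule, 5 cuts → 6 fragments:
  1–7 → 7 bp
  8–54 → 47 bp
  55–145 → 91 bp
  146–153 → 8 bp
  154–170 → 17 bp
  171–210 → 40 bp
Sorted largest to smallest: 91, 47, 40, 17, 8, 7 bp.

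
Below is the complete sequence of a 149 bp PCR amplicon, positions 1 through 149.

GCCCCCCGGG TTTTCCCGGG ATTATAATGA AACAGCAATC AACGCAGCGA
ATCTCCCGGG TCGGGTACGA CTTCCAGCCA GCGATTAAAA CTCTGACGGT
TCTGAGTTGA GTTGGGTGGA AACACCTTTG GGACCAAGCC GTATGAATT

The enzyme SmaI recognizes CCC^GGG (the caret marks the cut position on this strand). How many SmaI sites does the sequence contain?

3

CCCGGG occurs starting at positions 5, 15, 55.
SmaI cuts at 3 sites.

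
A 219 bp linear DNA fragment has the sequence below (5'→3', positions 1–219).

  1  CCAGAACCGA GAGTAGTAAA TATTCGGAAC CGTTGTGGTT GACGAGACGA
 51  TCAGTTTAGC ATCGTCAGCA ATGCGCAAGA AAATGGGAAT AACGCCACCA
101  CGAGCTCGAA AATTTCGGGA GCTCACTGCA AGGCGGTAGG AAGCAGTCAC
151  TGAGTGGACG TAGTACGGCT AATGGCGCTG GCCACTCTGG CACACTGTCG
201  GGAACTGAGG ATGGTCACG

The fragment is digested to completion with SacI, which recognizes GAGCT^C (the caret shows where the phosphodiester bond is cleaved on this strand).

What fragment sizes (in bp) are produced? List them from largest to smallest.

106, 96, 17 bp

SacI sites (GAGCTC) start at positions 102, 119.
SacI cuts after base 5 of each site (before the last base), so after positions 106, 123.
Linear molecule, 2 cuts → 3 fragments:
  1–106 → 106 bp
  107–123 → 17 bp
  124–219 → 96 bp
Sorted largest to smallest: 106, 96, 17 bp.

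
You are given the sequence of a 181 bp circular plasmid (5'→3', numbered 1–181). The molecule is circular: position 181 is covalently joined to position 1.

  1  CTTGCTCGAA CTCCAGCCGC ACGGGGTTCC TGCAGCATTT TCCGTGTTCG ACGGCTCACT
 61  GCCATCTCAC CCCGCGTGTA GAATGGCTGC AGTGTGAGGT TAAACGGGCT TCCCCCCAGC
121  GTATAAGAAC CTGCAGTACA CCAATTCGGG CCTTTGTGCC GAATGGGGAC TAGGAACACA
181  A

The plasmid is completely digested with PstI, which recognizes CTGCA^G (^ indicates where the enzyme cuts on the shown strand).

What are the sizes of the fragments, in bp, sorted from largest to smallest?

PstI sites (CTGCAG) start at positions 30, 87, 131.
PstI cuts after base 5 of each site (before the last base), so after positions 34, 91, 135.
Circular molecule, 3 cuts → 3 fragments:
  35–91 → 57 bp
  92–135 → 44 bp
  136–181 then 1–34 → 46 + 34 = 80 bp
Sorted largest to smallest: 80, 57, 44 bp.

80, 57, 44 bp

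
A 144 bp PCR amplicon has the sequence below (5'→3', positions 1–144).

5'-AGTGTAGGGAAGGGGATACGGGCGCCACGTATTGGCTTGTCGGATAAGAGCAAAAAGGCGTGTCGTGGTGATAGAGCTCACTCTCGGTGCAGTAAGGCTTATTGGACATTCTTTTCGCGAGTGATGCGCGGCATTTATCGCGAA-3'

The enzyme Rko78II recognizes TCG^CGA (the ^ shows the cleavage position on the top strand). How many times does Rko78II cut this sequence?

2

TCGCGA occurs starting at positions 115, 138.
Rko78II cuts at 2 sites.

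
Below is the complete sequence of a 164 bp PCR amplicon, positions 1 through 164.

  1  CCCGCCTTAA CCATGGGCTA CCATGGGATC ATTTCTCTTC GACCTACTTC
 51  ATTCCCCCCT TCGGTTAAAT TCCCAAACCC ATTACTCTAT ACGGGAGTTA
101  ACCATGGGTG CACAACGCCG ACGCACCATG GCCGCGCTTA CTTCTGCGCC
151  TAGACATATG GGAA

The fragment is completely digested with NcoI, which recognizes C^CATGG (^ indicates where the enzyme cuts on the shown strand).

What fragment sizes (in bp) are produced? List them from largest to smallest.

NcoI sites (CCATGG) start at positions 11, 21, 102, 126.
NcoI cuts after the first base of each site, so after positions 11, 21, 102, 126.
Linear molecule, 4 cuts → 5 fragments:
  1–11 → 11 bp
  12–21 → 10 bp
  22–102 → 81 bp
  103–126 → 24 bp
  127–164 → 38 bp
Sorted largest to smallest: 81, 38, 24, 11, 10 bp.

81, 38, 24, 11, 10 bp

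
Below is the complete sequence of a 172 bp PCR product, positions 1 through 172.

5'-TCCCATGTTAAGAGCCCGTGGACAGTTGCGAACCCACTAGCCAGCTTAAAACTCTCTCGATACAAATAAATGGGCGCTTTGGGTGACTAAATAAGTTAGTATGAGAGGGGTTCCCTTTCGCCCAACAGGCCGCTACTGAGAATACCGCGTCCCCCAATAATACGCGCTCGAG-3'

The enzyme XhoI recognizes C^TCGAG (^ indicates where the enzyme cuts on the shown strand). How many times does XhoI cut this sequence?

CTCGAG occurs starting at position 167.
XhoI cuts at 1 site.

1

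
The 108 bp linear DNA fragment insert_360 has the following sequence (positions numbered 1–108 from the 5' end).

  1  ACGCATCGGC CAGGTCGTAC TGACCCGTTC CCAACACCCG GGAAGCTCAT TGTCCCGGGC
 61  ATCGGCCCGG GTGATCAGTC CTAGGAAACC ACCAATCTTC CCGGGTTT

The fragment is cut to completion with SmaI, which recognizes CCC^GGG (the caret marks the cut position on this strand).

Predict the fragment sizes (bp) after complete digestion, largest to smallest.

39, 34, 17, 12, 6 bp

SmaI sites (CCCGGG) start at positions 37, 54, 66, 100.
SmaI cuts after base 3 of each site, so after positions 39, 56, 68, 102.
Linear molecule, 4 cuts → 5 fragments:
  1–39 → 39 bp
  40–56 → 17 bp
  57–68 → 12 bp
  69–102 → 34 bp
  103–108 → 6 bp
Sorted largest to smallest: 39, 34, 17, 12, 6 bp.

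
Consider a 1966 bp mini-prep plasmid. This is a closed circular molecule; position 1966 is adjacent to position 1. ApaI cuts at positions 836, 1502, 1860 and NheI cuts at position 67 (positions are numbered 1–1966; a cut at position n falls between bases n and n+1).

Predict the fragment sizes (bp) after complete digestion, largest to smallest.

769, 666, 358, 173 bp

Combined cut positions (sorted): 67, 836, 1502, 1860.
Circular molecule, 4 cuts → 4 fragments:
  836 − 67 = 769 bp
  1502 − 836 = 666 bp
  1860 − 1502 = 358 bp
  wrap: 1966 − 1860 + 67 = 173 bp
Sorted largest to smallest: 769, 666, 358, 173 bp.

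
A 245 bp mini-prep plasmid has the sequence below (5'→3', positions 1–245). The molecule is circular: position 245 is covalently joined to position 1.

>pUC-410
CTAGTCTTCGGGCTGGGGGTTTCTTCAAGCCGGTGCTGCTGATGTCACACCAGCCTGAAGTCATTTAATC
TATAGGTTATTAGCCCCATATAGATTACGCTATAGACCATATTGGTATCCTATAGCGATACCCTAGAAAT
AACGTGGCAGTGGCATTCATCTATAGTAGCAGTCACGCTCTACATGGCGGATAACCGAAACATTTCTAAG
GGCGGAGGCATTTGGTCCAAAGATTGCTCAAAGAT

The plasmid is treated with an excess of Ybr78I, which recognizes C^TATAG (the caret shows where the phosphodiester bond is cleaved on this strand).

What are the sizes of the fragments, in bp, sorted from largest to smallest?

154, 41, 30, 20 bp

Ybr78I sites (CTATAG) start at positions 70, 100, 120, 161.
Ybr78I cuts after the first base of each site, so after positions 70, 100, 120, 161.
Circular molecule, 4 cuts → 4 fragments:
  71–100 → 30 bp
  101–120 → 20 bp
  121–161 → 41 bp
  162–245 then 1–70 → 84 + 70 = 154 bp
Sorted largest to smallest: 154, 41, 30, 20 bp.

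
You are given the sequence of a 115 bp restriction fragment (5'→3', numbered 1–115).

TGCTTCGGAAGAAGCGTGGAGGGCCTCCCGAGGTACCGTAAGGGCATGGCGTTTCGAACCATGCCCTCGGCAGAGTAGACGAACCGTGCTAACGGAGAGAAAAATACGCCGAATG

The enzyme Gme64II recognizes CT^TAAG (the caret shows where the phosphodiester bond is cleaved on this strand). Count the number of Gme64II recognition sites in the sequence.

No occurrence of CTTAAG is present in the sequence.
Gme64II does not cut: 0 sites.

0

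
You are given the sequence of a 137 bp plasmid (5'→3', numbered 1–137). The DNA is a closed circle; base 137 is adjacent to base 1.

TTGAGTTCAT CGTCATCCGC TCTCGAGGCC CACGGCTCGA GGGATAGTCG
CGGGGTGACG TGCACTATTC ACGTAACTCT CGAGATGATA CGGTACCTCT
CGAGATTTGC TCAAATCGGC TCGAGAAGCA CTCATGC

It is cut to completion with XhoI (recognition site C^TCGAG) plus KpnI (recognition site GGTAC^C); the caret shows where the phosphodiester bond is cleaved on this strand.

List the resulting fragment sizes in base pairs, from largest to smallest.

43, 39, 21, 17, 14, 3 bp

XhoI sites (CTCGAG) start at positions 22, 36, 79, 99, 120.
XhoI cuts after the first base of each site, so after positions 22, 36, 79, 99, 120.
The KpnI site (GGTACC) starts at position 92.
KpnI cuts after base 5 of each site (before the last base), so after position 96.
Combined cut positions: 22, 36, 79, 96, 99, 120.
Circular molecule, 6 cuts → 6 fragments:
  23–36 → 14 bp
  37–79 → 43 bp
  80–96 → 17 bp
  97–99 → 3 bp
  100–120 → 21 bp
  121–137 then 1–22 → 17 + 22 = 39 bp
Sorted largest to smallest: 43, 39, 21, 17, 14, 3 bp.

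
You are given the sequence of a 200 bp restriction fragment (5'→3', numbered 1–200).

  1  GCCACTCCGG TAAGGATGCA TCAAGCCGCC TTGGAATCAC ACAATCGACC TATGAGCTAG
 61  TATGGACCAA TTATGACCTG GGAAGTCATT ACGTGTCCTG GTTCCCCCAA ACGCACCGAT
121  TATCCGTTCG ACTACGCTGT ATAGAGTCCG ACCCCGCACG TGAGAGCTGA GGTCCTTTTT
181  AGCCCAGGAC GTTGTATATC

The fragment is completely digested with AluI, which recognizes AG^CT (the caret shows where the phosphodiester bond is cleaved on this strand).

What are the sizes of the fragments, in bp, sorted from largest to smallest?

110, 56, 34 bp

AluI sites (AGCT) start at positions 55, 165.
AluI cuts after base 2 of each site, so after positions 56, 166.
Linear molecule, 2 cuts → 3 fragments:
  1–56 → 56 bp
  57–166 → 110 bp
  167–200 → 34 bp
Sorted largest to smallest: 110, 56, 34 bp.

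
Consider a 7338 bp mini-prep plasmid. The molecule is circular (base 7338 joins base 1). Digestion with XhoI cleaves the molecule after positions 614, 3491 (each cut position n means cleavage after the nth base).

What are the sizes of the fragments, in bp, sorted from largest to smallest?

4461, 2877 bp

Circular molecule, 2 cuts → 2 fragments:
  3491 − 614 = 2877 bp
  wrap: 7338 − 3491 + 614 = 4461 bp
Sorted largest to smallest: 4461, 2877 bp.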